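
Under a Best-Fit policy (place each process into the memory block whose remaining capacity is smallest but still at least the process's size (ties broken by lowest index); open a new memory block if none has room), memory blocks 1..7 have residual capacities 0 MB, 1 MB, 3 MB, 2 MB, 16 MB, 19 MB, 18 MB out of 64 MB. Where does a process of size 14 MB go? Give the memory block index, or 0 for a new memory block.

5

Memory blocks with room: memory block 5 (16 MB), memory block 6 (19 MB), memory block 7 (18 MB).
Tightest fit is memory block 5 with 16 MB free.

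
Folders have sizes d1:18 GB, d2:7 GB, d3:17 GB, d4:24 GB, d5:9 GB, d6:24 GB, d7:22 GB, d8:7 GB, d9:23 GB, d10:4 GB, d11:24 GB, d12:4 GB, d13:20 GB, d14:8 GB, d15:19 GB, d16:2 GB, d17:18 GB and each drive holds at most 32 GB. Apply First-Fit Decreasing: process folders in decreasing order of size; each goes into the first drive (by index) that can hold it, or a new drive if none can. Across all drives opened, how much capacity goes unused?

70

Sorted descending: 24, 24, 24, 23, 22, 20, 19, 18, 18, 17, 9, 8, 7, 7, 4, 4, 2.
24 GB → drive 1 (remaining 8 GB)
24 GB → drive 2 (remaining 8 GB)
24 GB → drive 3 (remaining 8 GB)
23 GB → drive 4 (remaining 9 GB)
22 GB → drive 5 (remaining 10 GB)
20 GB → drive 6 (remaining 12 GB)
19 GB → drive 7 (remaining 13 GB)
18 GB → drive 8 (remaining 14 GB)
18 GB → drive 9 (remaining 14 GB)
17 GB → drive 10 (remaining 15 GB)
9 GB → drive 4 (remaining 0 GB)
8 GB → drive 1 (remaining 0 GB)
7 GB → drive 2 (remaining 1 GB)
7 GB → drive 3 (remaining 1 GB)
4 GB → drive 5 (remaining 6 GB)
4 GB → drive 5 (remaining 2 GB)
2 GB → drive 5 (remaining 0 GB)
10 drives × 32 GB = 320 GB; used 250 GB; unused 70 GB.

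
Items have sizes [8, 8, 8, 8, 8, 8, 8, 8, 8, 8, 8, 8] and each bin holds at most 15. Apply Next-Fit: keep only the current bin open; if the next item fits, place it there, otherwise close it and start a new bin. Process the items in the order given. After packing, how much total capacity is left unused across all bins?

84

bin 1: place 8, 7 left
bin 2: place 8, 7 left
bin 3: place 8, 7 left
bin 4: place 8, 7 left
bin 5: place 8, 7 left
bin 6: place 8, 7 left
bin 7: place 8, 7 left
bin 8: place 8, 7 left
bin 9: place 8, 7 left
bin 10: place 8, 7 left
bin 11: place 8, 7 left
bin 12: place 8, 7 left
12 bins × 15 = 180; used 96; unused 84.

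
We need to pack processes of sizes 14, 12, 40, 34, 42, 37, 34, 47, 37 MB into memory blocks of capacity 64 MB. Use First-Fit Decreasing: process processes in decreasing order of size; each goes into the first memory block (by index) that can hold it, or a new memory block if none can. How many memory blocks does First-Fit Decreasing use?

7 memory blocks

Sorted descending: 47, 42, 40, 37, 37, 34, 34, 14, 12.
memory block 1: place 47 MB, 17 MB left
memory block 2: place 42 MB, 22 MB left
memory block 3: place 40 MB, 24 MB left
memory block 4: place 37 MB, 27 MB left
memory block 5: place 37 MB, 27 MB left
memory block 6: place 34 MB, 30 MB left
memory block 7: place 34 MB, 30 MB left
memory block 1: place 14 MB, 3 MB left
memory block 2: place 12 MB, 10 MB left
Final memory blocks: [47,14] [42,12] [40] [37] [37] [34] [34].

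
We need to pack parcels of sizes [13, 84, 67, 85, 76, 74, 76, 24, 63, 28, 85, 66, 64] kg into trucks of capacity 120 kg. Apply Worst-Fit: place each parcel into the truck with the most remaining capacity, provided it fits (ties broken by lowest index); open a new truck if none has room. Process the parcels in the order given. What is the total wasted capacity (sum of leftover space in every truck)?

truck 1: place 13 kg, 107 kg left
truck 1: place 84 kg, 23 kg left
truck 2: place 67 kg, 53 kg left
truck 3: place 85 kg, 35 kg left
truck 4: place 76 kg, 44 kg left
truck 5: place 74 kg, 46 kg left
truck 6: place 76 kg, 44 kg left
truck 2: place 24 kg, 29 kg left
truck 7: place 63 kg, 57 kg left
truck 7: place 28 kg, 29 kg left
truck 8: place 85 kg, 35 kg left
truck 9: place 66 kg, 54 kg left
truck 10: place 64 kg, 56 kg left
10 trucks × 120 kg = 1200 kg; used 805 kg; unused 395 kg.

395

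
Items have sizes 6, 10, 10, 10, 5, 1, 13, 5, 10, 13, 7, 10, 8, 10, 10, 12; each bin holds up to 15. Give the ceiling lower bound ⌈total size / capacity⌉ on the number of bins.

Total size = 6 + 10 + 10 + 10 + 5 + 1 + 13 + 5 + 10 + 13 + 7 + 10 + 8 + 10 + 10 + 12 = 140.
⌈140 / 15⌉ = 10.

10 bins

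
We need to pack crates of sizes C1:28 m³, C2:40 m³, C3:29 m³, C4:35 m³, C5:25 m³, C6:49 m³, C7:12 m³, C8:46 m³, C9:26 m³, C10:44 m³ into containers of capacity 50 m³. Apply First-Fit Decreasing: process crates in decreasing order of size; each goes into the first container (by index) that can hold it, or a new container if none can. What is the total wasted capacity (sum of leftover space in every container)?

116

Sorted descending: 49, 46, 44, 40, 35, 29, 28, 26, 25, 12.
49 m³ → container 1 (remaining 1 m³)
46 m³ → container 2 (remaining 4 m³)
44 m³ → container 3 (remaining 6 m³)
40 m³ → container 4 (remaining 10 m³)
35 m³ → container 5 (remaining 15 m³)
29 m³ → container 6 (remaining 21 m³)
28 m³ → container 7 (remaining 22 m³)
26 m³ → container 8 (remaining 24 m³)
25 m³ → container 9 (remaining 25 m³)
12 m³ → container 5 (remaining 3 m³)
9 containers × 50 m³ = 450 m³; used 334 m³; unused 116 m³.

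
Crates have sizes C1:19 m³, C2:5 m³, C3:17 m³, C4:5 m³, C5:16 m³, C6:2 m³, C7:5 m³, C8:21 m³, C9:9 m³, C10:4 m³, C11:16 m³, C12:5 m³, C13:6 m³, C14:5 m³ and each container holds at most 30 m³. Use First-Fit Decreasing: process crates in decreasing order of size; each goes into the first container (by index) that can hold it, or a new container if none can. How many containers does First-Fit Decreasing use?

Sorted descending: 21, 19, 17, 16, 16, 9, 6, 5, 5, 5, 5, 5, 4, 2.
21 m³ → container 1 (remaining 9 m³)
19 m³ → container 2 (remaining 11 m³)
17 m³ → container 3 (remaining 13 m³)
16 m³ → container 4 (remaining 14 m³)
16 m³ → container 5 (remaining 14 m³)
9 m³ → container 1 (remaining 0 m³)
6 m³ → container 2 (remaining 5 m³)
5 m³ → container 2 (remaining 0 m³)
5 m³ → container 3 (remaining 8 m³)
5 m³ → container 3 (remaining 3 m³)
5 m³ → container 4 (remaining 9 m³)
5 m³ → container 4 (remaining 4 m³)
4 m³ → container 4 (remaining 0 m³)
2 m³ → container 3 (remaining 1 m³)
Final containers: [21,9] [19,6,5] [17,5,5,2] [16,5,5,4] [16].

5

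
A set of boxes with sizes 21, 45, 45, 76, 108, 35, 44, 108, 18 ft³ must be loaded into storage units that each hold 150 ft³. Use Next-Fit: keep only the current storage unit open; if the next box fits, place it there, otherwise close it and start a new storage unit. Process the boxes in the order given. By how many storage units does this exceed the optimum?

1

Next-Fit: [21,45,45] [76] [108,35] [44] [108,18] → 5 storage units.
Total size 500 ft³; any packing needs at least ⌈500/150⌉ = 4 storage units.
An optimal packing achieves that bound: [108,35] [108,21,18] [76,45] [45,44] → 4 storage units.
Excess: 5 − 4 = 1.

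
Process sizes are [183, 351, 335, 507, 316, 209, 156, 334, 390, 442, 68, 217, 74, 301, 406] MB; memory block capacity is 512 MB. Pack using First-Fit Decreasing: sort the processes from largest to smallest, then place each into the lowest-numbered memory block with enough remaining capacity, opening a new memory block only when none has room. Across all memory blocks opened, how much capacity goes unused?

831

Sorted descending: 507, 442, 406, 390, 351, 335, 334, 316, 301, 217, 209, 183, 156, 74, 68.
Put 507 MB in memory block 1; 5 MB remain.
Put 442 MB in memory block 2; 70 MB remain.
Put 406 MB in memory block 3; 106 MB remain.
Put 390 MB in memory block 4; 122 MB remain.
Put 351 MB in memory block 5; 161 MB remain.
Put 335 MB in memory block 6; 177 MB remain.
Put 334 MB in memory block 7; 178 MB remain.
Put 316 MB in memory block 8; 196 MB remain.
Put 301 MB in memory block 9; 211 MB remain.
Put 217 MB in memory block 10; 295 MB remain.
Put 209 MB in memory block 9; 2 MB remain.
Put 183 MB in memory block 8; 13 MB remain.
Put 156 MB in memory block 5; 5 MB remain.
Put 74 MB in memory block 3; 32 MB remain.
Put 68 MB in memory block 2; 2 MB remain.
10 memory blocks × 512 MB = 5120 MB; used 4289 MB; unused 831 MB.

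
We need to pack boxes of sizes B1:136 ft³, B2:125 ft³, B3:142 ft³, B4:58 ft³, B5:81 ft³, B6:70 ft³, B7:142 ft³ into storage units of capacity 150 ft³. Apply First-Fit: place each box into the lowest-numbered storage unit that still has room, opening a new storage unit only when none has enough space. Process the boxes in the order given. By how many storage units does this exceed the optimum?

First-Fit: [136] [125] [142] [58,81] [70] [142] → 6 storage units.
Total size 754 ft³; any packing needs at least ⌈754/150⌉ = 6 storage units.
So 6 is already optimal.

0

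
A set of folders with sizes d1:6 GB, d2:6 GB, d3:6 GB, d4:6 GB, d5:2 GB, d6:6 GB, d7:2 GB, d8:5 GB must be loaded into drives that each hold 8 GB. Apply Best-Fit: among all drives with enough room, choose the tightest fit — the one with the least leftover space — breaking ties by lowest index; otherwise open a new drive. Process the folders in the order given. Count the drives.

Put d1 (6 GB) in drive 1; 2 GB remain.
Put d2 (6 GB) in drive 2; 2 GB remain.
Put d3 (6 GB) in drive 3; 2 GB remain.
Put d4 (6 GB) in drive 4; 2 GB remain.
Put d5 (2 GB) in drive 1; 0 GB remain.
Put d6 (6 GB) in drive 5; 2 GB remain.
Put d7 (2 GB) in drive 2; 0 GB remain.
Put d8 (5 GB) in drive 6; 3 GB remain.
Final drives: [6,2] [6,2] [6] [6] [6] [5].

6 drives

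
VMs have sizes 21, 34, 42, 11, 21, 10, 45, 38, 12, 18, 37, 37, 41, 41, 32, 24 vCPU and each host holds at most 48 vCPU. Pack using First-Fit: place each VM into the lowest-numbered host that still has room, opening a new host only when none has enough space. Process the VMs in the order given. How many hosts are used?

12

host 1: place 21 vCPU, 27 vCPU left
host 2: place 34 vCPU, 14 vCPU left
host 3: place 42 vCPU, 6 vCPU left
host 1: place 11 vCPU, 16 vCPU left
host 4: place 21 vCPU, 27 vCPU left
host 1: place 10 vCPU, 6 vCPU left
host 5: place 45 vCPU, 3 vCPU left
host 6: place 38 vCPU, 10 vCPU left
host 2: place 12 vCPU, 2 vCPU left
host 4: place 18 vCPU, 9 vCPU left
host 7: place 37 vCPU, 11 vCPU left
host 8: place 37 vCPU, 11 vCPU left
host 9: place 41 vCPU, 7 vCPU left
host 10: place 41 vCPU, 7 vCPU left
host 11: place 32 vCPU, 16 vCPU left
host 12: place 24 vCPU, 24 vCPU left
Final hosts: [21,11,10] [34,12] [42] [21,18] [45] [38] [37] [37] [41] [41] [32] [24].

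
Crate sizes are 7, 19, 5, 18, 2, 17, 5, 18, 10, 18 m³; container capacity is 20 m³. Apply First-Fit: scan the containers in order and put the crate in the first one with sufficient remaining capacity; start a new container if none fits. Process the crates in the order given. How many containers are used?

container 1: place 7 m³, 13 m³ left
container 2: place 19 m³, 1 m³ left
container 1: place 5 m³, 8 m³ left
container 3: place 18 m³, 2 m³ left
container 1: place 2 m³, 6 m³ left
container 4: place 17 m³, 3 m³ left
container 1: place 5 m³, 1 m³ left
container 5: place 18 m³, 2 m³ left
container 6: place 10 m³, 10 m³ left
container 7: place 18 m³, 2 m³ left
Final containers: [7,5,2,5] [19] [18] [17] [18] [10] [18].

7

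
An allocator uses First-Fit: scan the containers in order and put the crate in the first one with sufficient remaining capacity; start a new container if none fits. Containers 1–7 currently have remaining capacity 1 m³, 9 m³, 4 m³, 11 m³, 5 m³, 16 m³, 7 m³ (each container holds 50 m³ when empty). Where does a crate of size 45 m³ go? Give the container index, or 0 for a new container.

0

No container has ≥ 45 m³ free, so a new container is opened.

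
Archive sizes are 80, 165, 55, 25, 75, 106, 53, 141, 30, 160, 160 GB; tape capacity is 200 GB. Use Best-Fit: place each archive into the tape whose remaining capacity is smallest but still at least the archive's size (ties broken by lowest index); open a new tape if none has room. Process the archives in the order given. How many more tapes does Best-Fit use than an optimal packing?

Best-Fit: [80,55,53] [165,25] [75,106] [141,30] [160] [160] → 6 tapes.
Total size 1050 GB; any packing needs at least ⌈1050/200⌉ = 6 tapes.
So 6 is already optimal.

0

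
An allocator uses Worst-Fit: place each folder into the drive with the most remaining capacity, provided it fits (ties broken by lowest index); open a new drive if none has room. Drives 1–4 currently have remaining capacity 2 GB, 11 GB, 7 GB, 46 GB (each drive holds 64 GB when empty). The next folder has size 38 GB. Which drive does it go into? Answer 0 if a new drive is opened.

4

Drives with room: drive 4 (46 GB).
Most room is drive 4 with 46 GB free.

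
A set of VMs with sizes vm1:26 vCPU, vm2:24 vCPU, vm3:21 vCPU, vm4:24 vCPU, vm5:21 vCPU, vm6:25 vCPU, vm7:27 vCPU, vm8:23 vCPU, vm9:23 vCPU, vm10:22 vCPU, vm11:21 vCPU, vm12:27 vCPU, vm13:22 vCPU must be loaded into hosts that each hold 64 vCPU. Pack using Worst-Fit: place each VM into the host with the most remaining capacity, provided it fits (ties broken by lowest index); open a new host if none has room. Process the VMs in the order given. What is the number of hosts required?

7 hosts

host 1: place vm1 (26 vCPU), 38 vCPU left
host 1: place vm2 (24 vCPU), 14 vCPU left
host 2: place vm3 (21 vCPU), 43 vCPU left
host 2: place vm4 (24 vCPU), 19 vCPU left
host 3: place vm5 (21 vCPU), 43 vCPU left
host 3: place vm6 (25 vCPU), 18 vCPU left
host 4: place vm7 (27 vCPU), 37 vCPU left
host 4: place vm8 (23 vCPU), 14 vCPU left
host 5: place vm9 (23 vCPU), 41 vCPU left
host 5: place vm10 (22 vCPU), 19 vCPU left
host 6: place vm11 (21 vCPU), 43 vCPU left
host 6: place vm12 (27 vCPU), 16 vCPU left
host 7: place vm13 (22 vCPU), 42 vCPU left
Final hosts: [26,24] [21,24] [21,25] [27,23] [23,22] [21,27] [22].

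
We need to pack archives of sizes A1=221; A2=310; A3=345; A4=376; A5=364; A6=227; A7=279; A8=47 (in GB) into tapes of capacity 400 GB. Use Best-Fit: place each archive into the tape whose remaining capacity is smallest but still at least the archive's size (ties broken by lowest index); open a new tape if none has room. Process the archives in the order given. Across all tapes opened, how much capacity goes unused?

tape 1: place A1 (221 GB), 179 GB left
tape 2: place A2 (310 GB), 90 GB left
tape 3: place A3 (345 GB), 55 GB left
tape 4: place A4 (376 GB), 24 GB left
tape 5: place A5 (364 GB), 36 GB left
tape 6: place A6 (227 GB), 173 GB left
tape 7: place A7 (279 GB), 121 GB left
tape 3: place A8 (47 GB), 8 GB left
7 tapes × 400 GB = 2800 GB; used 2169 GB; unused 631 GB.

631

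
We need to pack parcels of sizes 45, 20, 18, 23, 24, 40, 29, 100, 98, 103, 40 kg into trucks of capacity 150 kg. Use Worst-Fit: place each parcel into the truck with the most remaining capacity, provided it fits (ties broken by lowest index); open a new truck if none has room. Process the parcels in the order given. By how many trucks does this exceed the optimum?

Worst-Fit: [45,20,18,23,24] [40,29,40] [100] [98] [103] → 5 trucks.
Total size 540 kg; any packing needs at least ⌈540/150⌉ = 4 trucks.
An optimal packing achieves that bound: [103,45] [100,40] [98,40] [29,24,23,20,18] → 4 trucks.
Excess: 5 − 4 = 1.

1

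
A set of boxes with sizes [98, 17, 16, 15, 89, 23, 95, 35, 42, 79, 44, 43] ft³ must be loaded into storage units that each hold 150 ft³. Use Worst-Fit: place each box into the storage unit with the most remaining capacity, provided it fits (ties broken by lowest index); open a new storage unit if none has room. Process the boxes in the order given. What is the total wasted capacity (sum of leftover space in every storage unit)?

98 ft³ → storage unit 1 (remaining 52 ft³)
17 ft³ → storage unit 1 (remaining 35 ft³)
16 ft³ → storage unit 1 (remaining 19 ft³)
15 ft³ → storage unit 1 (remaining 4 ft³)
89 ft³ → storage unit 2 (remaining 61 ft³)
23 ft³ → storage unit 2 (remaining 38 ft³)
95 ft³ → storage unit 3 (remaining 55 ft³)
35 ft³ → storage unit 3 (remaining 20 ft³)
42 ft³ → storage unit 4 (remaining 108 ft³)
79 ft³ → storage unit 4 (remaining 29 ft³)
44 ft³ → storage unit 5 (remaining 106 ft³)
43 ft³ → storage unit 5 (remaining 63 ft³)
5 storage units × 150 ft³ = 750 ft³; used 596 ft³; unused 154 ft³.

154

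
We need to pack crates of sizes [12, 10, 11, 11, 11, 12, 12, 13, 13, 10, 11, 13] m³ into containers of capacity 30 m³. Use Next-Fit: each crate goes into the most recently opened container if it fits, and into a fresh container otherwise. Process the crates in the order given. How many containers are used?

6 containers

container 1: place 12 m³, 18 m³ left
container 1: place 10 m³, 8 m³ left
container 2: place 11 m³, 19 m³ left
container 2: place 11 m³, 8 m³ left
container 3: place 11 m³, 19 m³ left
container 3: place 12 m³, 7 m³ left
container 4: place 12 m³, 18 m³ left
container 4: place 13 m³, 5 m³ left
container 5: place 13 m³, 17 m³ left
container 5: place 10 m³, 7 m³ left
container 6: place 11 m³, 19 m³ left
container 6: place 13 m³, 6 m³ left
Final containers: [12,10] [11,11] [11,12] [12,13] [13,10] [11,13].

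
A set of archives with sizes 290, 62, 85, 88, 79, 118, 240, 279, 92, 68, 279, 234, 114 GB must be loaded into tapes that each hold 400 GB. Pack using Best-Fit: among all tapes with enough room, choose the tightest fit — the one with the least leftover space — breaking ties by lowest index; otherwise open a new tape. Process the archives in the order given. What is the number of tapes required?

6 tapes

290 GB → tape 1 (remaining 110 GB)
62 GB → tape 1 (remaining 48 GB)
85 GB → tape 2 (remaining 315 GB)
88 GB → tape 2 (remaining 227 GB)
79 GB → tape 2 (remaining 148 GB)
118 GB → tape 2 (remaining 30 GB)
240 GB → tape 3 (remaining 160 GB)
279 GB → tape 4 (remaining 121 GB)
92 GB → tape 4 (remaining 29 GB)
68 GB → tape 3 (remaining 92 GB)
279 GB → tape 5 (remaining 121 GB)
234 GB → tape 6 (remaining 166 GB)
114 GB → tape 5 (remaining 7 GB)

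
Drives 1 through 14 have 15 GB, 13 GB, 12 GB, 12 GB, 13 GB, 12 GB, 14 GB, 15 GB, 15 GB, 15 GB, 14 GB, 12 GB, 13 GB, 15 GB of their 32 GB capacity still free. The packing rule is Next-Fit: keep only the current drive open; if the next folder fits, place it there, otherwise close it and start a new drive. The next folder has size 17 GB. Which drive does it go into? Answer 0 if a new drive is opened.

Next-Fit only looks at drive 14, which has 15 GB free.
17 GB does not fit, so a new drive is opened.

0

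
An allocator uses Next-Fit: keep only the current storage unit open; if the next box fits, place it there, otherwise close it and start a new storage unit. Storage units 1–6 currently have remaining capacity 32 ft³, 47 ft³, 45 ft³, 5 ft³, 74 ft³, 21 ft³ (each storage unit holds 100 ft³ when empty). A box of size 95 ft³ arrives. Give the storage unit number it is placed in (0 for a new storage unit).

0

Next-Fit only looks at storage unit 6, which has 21 ft³ free.
95 ft³ does not fit, so a new storage unit is opened.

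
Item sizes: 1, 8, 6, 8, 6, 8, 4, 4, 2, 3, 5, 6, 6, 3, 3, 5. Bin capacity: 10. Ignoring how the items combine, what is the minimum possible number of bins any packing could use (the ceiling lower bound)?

Total size = 1 + 8 + 6 + 8 + 6 + 8 + 4 + 4 + 2 + 3 + 5 + 6 + 6 + 3 + 3 + 5 = 78.
⌈78 / 10⌉ = 8.

8 bins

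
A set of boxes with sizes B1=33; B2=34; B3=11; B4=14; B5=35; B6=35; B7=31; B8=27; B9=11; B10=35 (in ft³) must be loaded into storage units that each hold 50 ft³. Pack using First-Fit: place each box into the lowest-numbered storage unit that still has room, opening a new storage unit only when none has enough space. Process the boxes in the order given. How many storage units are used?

B1 (33 ft³) → storage unit 1 (remaining 17 ft³)
B2 (34 ft³) → storage unit 2 (remaining 16 ft³)
B3 (11 ft³) → storage unit 1 (remaining 6 ft³)
B4 (14 ft³) → storage unit 2 (remaining 2 ft³)
B5 (35 ft³) → storage unit 3 (remaining 15 ft³)
B6 (35 ft³) → storage unit 4 (remaining 15 ft³)
B7 (31 ft³) → storage unit 5 (remaining 19 ft³)
B8 (27 ft³) → storage unit 6 (remaining 23 ft³)
B9 (11 ft³) → storage unit 3 (remaining 4 ft³)
B10 (35 ft³) → storage unit 7 (remaining 15 ft³)

7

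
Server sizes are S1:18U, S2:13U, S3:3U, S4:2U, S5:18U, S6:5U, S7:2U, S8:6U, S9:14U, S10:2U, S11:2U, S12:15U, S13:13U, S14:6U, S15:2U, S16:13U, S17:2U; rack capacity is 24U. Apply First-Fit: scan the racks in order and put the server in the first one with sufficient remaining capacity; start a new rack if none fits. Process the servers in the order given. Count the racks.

S1 (18U) → rack 1 (remaining 6U)
S2 (13U) → rack 2 (remaining 11U)
S3 (3U) → rack 1 (remaining 3U)
S4 (2U) → rack 1 (remaining 1U)
S5 (18U) → rack 3 (remaining 6U)
S6 (5U) → rack 2 (remaining 6U)
S7 (2U) → rack 2 (remaining 4U)
S8 (6U) → rack 3 (remaining 0U)
S9 (14U) → rack 4 (remaining 10U)
S10 (2U) → rack 2 (remaining 2U)
S11 (2U) → rack 2 (remaining 0U)
S12 (15U) → rack 5 (remaining 9U)
S13 (13U) → rack 6 (remaining 11U)
S14 (6U) → rack 4 (remaining 4U)
S15 (2U) → rack 4 (remaining 2U)
S16 (13U) → rack 7 (remaining 11U)
S17 (2U) → rack 4 (remaining 0U)

7 racks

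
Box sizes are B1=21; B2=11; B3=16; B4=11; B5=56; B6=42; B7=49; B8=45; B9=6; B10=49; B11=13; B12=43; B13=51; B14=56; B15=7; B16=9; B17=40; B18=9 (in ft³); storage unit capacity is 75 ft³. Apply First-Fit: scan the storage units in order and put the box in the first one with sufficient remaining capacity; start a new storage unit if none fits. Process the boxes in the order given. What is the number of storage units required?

10

Put B1 (21 ft³) in storage unit 1; 54 ft³ remain.
Put B2 (11 ft³) in storage unit 1; 43 ft³ remain.
Put B3 (16 ft³) in storage unit 1; 27 ft³ remain.
Put B4 (11 ft³) in storage unit 1; 16 ft³ remain.
Put B5 (56 ft³) in storage unit 2; 19 ft³ remain.
Put B6 (42 ft³) in storage unit 3; 33 ft³ remain.
Put B7 (49 ft³) in storage unit 4; 26 ft³ remain.
Put B8 (45 ft³) in storage unit 5; 30 ft³ remain.
Put B9 (6 ft³) in storage unit 1; 10 ft³ remain.
Put B10 (49 ft³) in storage unit 6; 26 ft³ remain.
Put B11 (13 ft³) in storage unit 2; 6 ft³ remain.
Put B12 (43 ft³) in storage unit 7; 32 ft³ remain.
Put B13 (51 ft³) in storage unit 8; 24 ft³ remain.
Put B14 (56 ft³) in storage unit 9; 19 ft³ remain.
Put B15 (7 ft³) in storage unit 1; 3 ft³ remain.
Put B16 (9 ft³) in storage unit 3; 24 ft³ remain.
Put B17 (40 ft³) in storage unit 10; 35 ft³ remain.
Put B18 (9 ft³) in storage unit 3; 15 ft³ remain.
Final storage units: [21,11,16,11,6,7] [56,13] [42,9,9] [49] [45] [49] [43] [51] [56] [40].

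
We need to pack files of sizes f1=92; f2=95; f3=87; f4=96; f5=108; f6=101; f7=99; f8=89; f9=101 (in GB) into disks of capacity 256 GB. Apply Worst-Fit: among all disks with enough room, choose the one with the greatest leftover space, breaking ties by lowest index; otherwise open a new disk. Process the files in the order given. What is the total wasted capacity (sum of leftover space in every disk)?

412

f1 (92 GB) → disk 1 (remaining 164 GB)
f2 (95 GB) → disk 1 (remaining 69 GB)
f3 (87 GB) → disk 2 (remaining 169 GB)
f4 (96 GB) → disk 2 (remaining 73 GB)
f5 (108 GB) → disk 3 (remaining 148 GB)
f6 (101 GB) → disk 3 (remaining 47 GB)
f7 (99 GB) → disk 4 (remaining 157 GB)
f8 (89 GB) → disk 4 (remaining 68 GB)
f9 (101 GB) → disk 5 (remaining 155 GB)
5 disks × 256 GB = 1280 GB; used 868 GB; unused 412 GB.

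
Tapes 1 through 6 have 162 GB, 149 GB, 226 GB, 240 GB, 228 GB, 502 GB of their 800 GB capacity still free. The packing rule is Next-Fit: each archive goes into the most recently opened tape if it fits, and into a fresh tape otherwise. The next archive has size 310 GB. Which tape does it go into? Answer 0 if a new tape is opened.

6

Next-Fit only looks at tape 6, which has 502 GB free.
310 GB fits there.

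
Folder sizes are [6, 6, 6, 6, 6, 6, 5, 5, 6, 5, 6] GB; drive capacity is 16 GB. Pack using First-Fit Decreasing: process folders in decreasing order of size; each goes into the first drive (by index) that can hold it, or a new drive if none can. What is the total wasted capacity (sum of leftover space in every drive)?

Sorted descending: 6, 6, 6, 6, 6, 6, 6, 6, 5, 5, 5.
drive 1: place 6 GB, 10 GB left
drive 1: place 6 GB, 4 GB left
drive 2: place 6 GB, 10 GB left
drive 2: place 6 GB, 4 GB left
drive 3: place 6 GB, 10 GB left
drive 3: place 6 GB, 4 GB left
drive 4: place 6 GB, 10 GB left
drive 4: place 6 GB, 4 GB left
drive 5: place 5 GB, 11 GB left
drive 5: place 5 GB, 6 GB left
drive 5: place 5 GB, 1 GB left
5 drives × 16 GB = 80 GB; used 63 GB; unused 17 GB.

17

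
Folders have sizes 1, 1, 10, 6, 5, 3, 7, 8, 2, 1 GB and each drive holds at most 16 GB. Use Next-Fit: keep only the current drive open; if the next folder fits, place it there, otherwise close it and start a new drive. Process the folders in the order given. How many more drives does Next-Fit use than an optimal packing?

Next-Fit: [1,1,10] [6,5,3] [7,8] [2,1] → 4 drives.
Total size 44 GB; any packing needs at least ⌈44/16⌉ = 3 drives.
An optimal packing achieves that bound: [10,6] [8,7,1] [5,3,2,1,1] → 3 drives.
Excess: 4 − 3 = 1.

1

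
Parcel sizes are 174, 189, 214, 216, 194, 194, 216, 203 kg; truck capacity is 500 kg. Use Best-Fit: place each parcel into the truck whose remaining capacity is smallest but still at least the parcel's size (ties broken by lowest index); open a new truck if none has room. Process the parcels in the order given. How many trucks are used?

4

Put 174 kg in truck 1; 326 kg remain.
Put 189 kg in truck 1; 137 kg remain.
Put 214 kg in truck 2; 286 kg remain.
Put 216 kg in truck 2; 70 kg remain.
Put 194 kg in truck 3; 306 kg remain.
Put 194 kg in truck 3; 112 kg remain.
Put 216 kg in truck 4; 284 kg remain.
Put 203 kg in truck 4; 81 kg remain.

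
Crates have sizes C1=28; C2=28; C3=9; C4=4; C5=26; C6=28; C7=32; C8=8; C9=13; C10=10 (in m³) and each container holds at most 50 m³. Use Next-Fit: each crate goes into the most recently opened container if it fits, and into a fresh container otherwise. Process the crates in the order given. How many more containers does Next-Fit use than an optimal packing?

1

Next-Fit: [28] [28,9,4] [26] [28] [32,8] [13,10] → 6 containers.
5 crates exceed 25 m³ (half the capacity), and no two of those can share a container, so at least 5 containers are needed.
An optimal packing achieves that bound: [32,13,4] [28,10,9] [28,8] [28] [26] → 5 containers.
Excess: 6 − 5 = 1.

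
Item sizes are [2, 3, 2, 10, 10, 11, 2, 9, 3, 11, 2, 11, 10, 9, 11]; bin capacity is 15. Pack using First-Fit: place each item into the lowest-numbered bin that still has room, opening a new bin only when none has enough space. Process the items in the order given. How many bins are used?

Put 2 in bin 1; 13 remain.
Put 3 in bin 1; 10 remain.
Put 2 in bin 1; 8 remain.
Put 10 in bin 2; 5 remain.
Put 10 in bin 3; 5 remain.
Put 11 in bin 4; 4 remain.
Put 2 in bin 1; 6 remain.
Put 9 in bin 5; 6 remain.
Put 3 in bin 1; 3 remain.
Put 11 in bin 6; 4 remain.
Put 2 in bin 1; 1 remain.
Put 11 in bin 7; 4 remain.
Put 10 in bin 8; 5 remain.
Put 9 in bin 9; 6 remain.
Put 11 in bin 10; 4 remain.
Final bins: [2,3,2,2,3,2] [10] [10] [11] [9] [11] [11] [10] [9] [11].

10 bins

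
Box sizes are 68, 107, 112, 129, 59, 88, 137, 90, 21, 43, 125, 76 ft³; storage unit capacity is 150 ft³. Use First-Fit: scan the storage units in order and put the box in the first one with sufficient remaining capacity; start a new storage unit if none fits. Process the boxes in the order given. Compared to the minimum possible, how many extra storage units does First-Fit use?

1

First-Fit: [68,59,21] [107,43] [112] [129] [88] [137] [90] [125] [76] → 9 storage units.
Total size 1055 ft³; any packing needs at least ⌈1055/150⌉ = 8 storage units.
An optimal packing achieves that bound: [137] [129,21] [125] [112] [107,43] [90,59] [88] [76,68] → 8 storage units.
Excess: 9 − 8 = 1.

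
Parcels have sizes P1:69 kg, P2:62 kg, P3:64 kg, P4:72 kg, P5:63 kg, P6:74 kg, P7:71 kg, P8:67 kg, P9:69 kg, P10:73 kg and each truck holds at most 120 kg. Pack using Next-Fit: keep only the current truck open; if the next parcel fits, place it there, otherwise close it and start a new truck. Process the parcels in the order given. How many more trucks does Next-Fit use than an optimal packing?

0

Next-Fit: [69] [62] [64] [72] [63] [74] [71] [67] [69] [73] → 10 trucks.
10 parcels exceed 60 kg (half the capacity), and no two of those can share a truck, so at least 10 trucks are needed.
So 10 is already optimal.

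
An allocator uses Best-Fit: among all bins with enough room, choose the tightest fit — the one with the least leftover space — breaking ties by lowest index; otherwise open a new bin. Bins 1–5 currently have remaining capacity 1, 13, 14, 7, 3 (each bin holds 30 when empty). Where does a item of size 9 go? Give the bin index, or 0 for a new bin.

2

Bins with room: bin 2 (13), bin 3 (14).
Tightest fit is bin 2 with 13 free.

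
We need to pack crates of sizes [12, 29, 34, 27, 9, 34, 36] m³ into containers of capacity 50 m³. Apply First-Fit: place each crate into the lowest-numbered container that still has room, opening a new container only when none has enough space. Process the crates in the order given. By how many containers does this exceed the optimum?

First-Fit: [12,29,9] [34] [27] [34] [36] → 5 containers.
5 crates exceed 25 m³ (half the capacity), and no two of those can share a container, so at least 5 containers are needed.
So 5 is already optimal.

0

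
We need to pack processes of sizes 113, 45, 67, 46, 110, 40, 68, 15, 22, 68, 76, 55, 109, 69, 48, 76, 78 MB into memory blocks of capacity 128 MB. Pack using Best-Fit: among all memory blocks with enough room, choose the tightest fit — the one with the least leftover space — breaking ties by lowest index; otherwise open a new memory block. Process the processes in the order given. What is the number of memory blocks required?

113 MB → memory block 1 (remaining 15 MB)
45 MB → memory block 2 (remaining 83 MB)
67 MB → memory block 2 (remaining 16 MB)
46 MB → memory block 3 (remaining 82 MB)
110 MB → memory block 4 (remaining 18 MB)
40 MB → memory block 3 (remaining 42 MB)
68 MB → memory block 5 (remaining 60 MB)
15 MB → memory block 1 (remaining 0 MB)
22 MB → memory block 3 (remaining 20 MB)
68 MB → memory block 6 (remaining 60 MB)
76 MB → memory block 7 (remaining 52 MB)
55 MB → memory block 5 (remaining 5 MB)
109 MB → memory block 8 (remaining 19 MB)
69 MB → memory block 9 (remaining 59 MB)
48 MB → memory block 7 (remaining 4 MB)
76 MB → memory block 10 (remaining 52 MB)
78 MB → memory block 11 (remaining 50 MB)

11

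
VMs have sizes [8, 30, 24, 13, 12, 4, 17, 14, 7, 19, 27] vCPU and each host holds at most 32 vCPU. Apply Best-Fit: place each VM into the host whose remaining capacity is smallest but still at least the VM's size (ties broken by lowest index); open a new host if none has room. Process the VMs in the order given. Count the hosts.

6

8 vCPU → host 1 (remaining 24 vCPU)
30 vCPU → host 2 (remaining 2 vCPU)
24 vCPU → host 1 (remaining 0 vCPU)
13 vCPU → host 3 (remaining 19 vCPU)
12 vCPU → host 3 (remaining 7 vCPU)
4 vCPU → host 3 (remaining 3 vCPU)
17 vCPU → host 4 (remaining 15 vCPU)
14 vCPU → host 4 (remaining 1 vCPU)
7 vCPU → host 5 (remaining 25 vCPU)
19 vCPU → host 5 (remaining 6 vCPU)
27 vCPU → host 6 (remaining 5 vCPU)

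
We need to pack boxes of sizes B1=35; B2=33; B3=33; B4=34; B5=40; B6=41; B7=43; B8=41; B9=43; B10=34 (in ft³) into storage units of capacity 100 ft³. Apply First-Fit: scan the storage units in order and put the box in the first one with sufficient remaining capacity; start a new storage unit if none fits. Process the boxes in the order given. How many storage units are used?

Put B1 (35 ft³) in storage unit 1; 65 ft³ remain.
Put B2 (33 ft³) in storage unit 1; 32 ft³ remain.
Put B3 (33 ft³) in storage unit 2; 67 ft³ remain.
Put B4 (34 ft³) in storage unit 2; 33 ft³ remain.
Put B5 (40 ft³) in storage unit 3; 60 ft³ remain.
Put B6 (41 ft³) in storage unit 3; 19 ft³ remain.
Put B7 (43 ft³) in storage unit 4; 57 ft³ remain.
Put B8 (41 ft³) in storage unit 4; 16 ft³ remain.
Put B9 (43 ft³) in storage unit 5; 57 ft³ remain.
Put B10 (34 ft³) in storage unit 5; 23 ft³ remain.

5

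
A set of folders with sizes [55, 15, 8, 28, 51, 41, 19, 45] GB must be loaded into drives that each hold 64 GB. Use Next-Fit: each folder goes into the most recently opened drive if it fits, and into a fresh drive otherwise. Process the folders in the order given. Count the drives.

5

Put 55 GB in drive 1; 9 GB remain.
Put 15 GB in drive 2; 49 GB remain.
Put 8 GB in drive 2; 41 GB remain.
Put 28 GB in drive 2; 13 GB remain.
Put 51 GB in drive 3; 13 GB remain.
Put 41 GB in drive 4; 23 GB remain.
Put 19 GB in drive 4; 4 GB remain.
Put 45 GB in drive 5; 19 GB remain.
Final drives: [55] [15,8,28] [51] [41,19] [45].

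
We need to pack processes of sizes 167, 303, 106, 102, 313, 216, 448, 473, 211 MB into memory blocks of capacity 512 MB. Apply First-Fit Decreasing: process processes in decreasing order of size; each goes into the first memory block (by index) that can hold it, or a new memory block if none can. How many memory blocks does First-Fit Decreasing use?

Sorted descending: 473, 448, 313, 303, 216, 211, 167, 106, 102.
memory block 1: place 473 MB, 39 MB left
memory block 2: place 448 MB, 64 MB left
memory block 3: place 313 MB, 199 MB left
memory block 4: place 303 MB, 209 MB left
memory block 5: place 216 MB, 296 MB left
memory block 5: place 211 MB, 85 MB left
memory block 3: place 167 MB, 32 MB left
memory block 4: place 106 MB, 103 MB left
memory block 4: place 102 MB, 1 MB left

5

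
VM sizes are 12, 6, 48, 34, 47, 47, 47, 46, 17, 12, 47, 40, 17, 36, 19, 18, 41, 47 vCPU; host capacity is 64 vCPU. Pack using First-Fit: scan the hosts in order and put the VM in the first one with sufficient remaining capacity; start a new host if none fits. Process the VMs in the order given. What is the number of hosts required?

11

Put 12 vCPU in host 1; 52 vCPU remain.
Put 6 vCPU in host 1; 46 vCPU remain.
Put 48 vCPU in host 2; 16 vCPU remain.
Put 34 vCPU in host 1; 12 vCPU remain.
Put 47 vCPU in host 3; 17 vCPU remain.
Put 47 vCPU in host 4; 17 vCPU remain.
Put 47 vCPU in host 5; 17 vCPU remain.
Put 46 vCPU in host 6; 18 vCPU remain.
Put 17 vCPU in host 3; 0 vCPU remain.
Put 12 vCPU in host 1; 0 vCPU remain.
Put 47 vCPU in host 7; 17 vCPU remain.
Put 40 vCPU in host 8; 24 vCPU remain.
Put 17 vCPU in host 4; 0 vCPU remain.
Put 36 vCPU in host 9; 28 vCPU remain.
Put 19 vCPU in host 8; 5 vCPU remain.
Put 18 vCPU in host 6; 0 vCPU remain.
Put 41 vCPU in host 10; 23 vCPU remain.
Put 47 vCPU in host 11; 17 vCPU remain.
Final hosts: [12,6,34,12] [48] [47,17] [47,17] [47] [46,18] [47] [40,19] [36] [41] [47].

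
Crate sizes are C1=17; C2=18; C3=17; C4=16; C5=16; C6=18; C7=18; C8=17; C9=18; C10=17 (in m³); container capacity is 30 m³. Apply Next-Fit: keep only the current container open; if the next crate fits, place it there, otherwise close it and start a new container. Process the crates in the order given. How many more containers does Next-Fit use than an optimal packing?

Next-Fit: [17] [18] [17] [16] [16] [18] [18] [17] [18] [17] → 10 containers.
10 crates exceed 15 m³ (half the capacity), and no two of those can share a container, so at least 10 containers are needed.
So 10 is already optimal.

0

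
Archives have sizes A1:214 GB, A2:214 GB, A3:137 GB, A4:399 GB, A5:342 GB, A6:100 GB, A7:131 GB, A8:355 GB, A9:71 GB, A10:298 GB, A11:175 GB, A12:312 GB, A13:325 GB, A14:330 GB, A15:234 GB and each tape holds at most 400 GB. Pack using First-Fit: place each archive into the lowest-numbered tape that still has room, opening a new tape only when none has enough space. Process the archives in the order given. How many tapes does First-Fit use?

11

tape 1: place A1 (214 GB), 186 GB left
tape 2: place A2 (214 GB), 186 GB left
tape 1: place A3 (137 GB), 49 GB left
tape 3: place A4 (399 GB), 1 GB left
tape 4: place A5 (342 GB), 58 GB left
tape 2: place A6 (100 GB), 86 GB left
tape 5: place A7 (131 GB), 269 GB left
tape 6: place A8 (355 GB), 45 GB left
tape 2: place A9 (71 GB), 15 GB left
tape 7: place A10 (298 GB), 102 GB left
tape 5: place A11 (175 GB), 94 GB left
tape 8: place A12 (312 GB), 88 GB left
tape 9: place A13 (325 GB), 75 GB left
tape 10: place A14 (330 GB), 70 GB left
tape 11: place A15 (234 GB), 166 GB left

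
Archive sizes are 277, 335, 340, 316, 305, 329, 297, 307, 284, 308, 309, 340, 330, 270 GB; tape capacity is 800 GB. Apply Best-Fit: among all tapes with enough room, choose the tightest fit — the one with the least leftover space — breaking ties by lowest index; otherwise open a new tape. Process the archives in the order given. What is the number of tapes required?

277 GB → tape 1 (remaining 523 GB)
335 GB → tape 1 (remaining 188 GB)
340 GB → tape 2 (remaining 460 GB)
316 GB → tape 2 (remaining 144 GB)
305 GB → tape 3 (remaining 495 GB)
329 GB → tape 3 (remaining 166 GB)
297 GB → tape 4 (remaining 503 GB)
307 GB → tape 4 (remaining 196 GB)
284 GB → tape 5 (remaining 516 GB)
308 GB → tape 5 (remaining 208 GB)
309 GB → tape 6 (remaining 491 GB)
340 GB → tape 6 (remaining 151 GB)
330 GB → tape 7 (remaining 470 GB)
270 GB → tape 7 (remaining 200 GB)
Final tapes: [277,335] [340,316] [305,329] [297,307] [284,308] [309,340] [330,270].

7 tapes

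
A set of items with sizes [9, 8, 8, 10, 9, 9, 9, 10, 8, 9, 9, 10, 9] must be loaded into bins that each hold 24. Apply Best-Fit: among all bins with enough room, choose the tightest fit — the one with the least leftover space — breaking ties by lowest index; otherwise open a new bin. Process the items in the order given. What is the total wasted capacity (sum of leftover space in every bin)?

51

Put 9 in bin 1; 15 remain.
Put 8 in bin 1; 7 remain.
Put 8 in bin 2; 16 remain.
Put 10 in bin 2; 6 remain.
Put 9 in bin 3; 15 remain.
Put 9 in bin 3; 6 remain.
Put 9 in bin 4; 15 remain.
Put 10 in bin 4; 5 remain.
Put 8 in bin 5; 16 remain.
Put 9 in bin 5; 7 remain.
Put 9 in bin 6; 15 remain.
Put 10 in bin 6; 5 remain.
Put 9 in bin 7; 15 remain.
7 bins × 24 = 168; used 117; unused 51.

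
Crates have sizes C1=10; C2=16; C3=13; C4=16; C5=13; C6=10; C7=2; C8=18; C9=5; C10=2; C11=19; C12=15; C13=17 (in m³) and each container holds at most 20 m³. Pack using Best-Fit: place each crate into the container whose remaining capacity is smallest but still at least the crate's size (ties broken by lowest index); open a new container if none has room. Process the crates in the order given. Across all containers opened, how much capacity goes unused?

24

Put C1 (10 m³) in container 1; 10 m³ remain.
Put C2 (16 m³) in container 2; 4 m³ remain.
Put C3 (13 m³) in container 3; 7 m³ remain.
Put C4 (16 m³) in container 4; 4 m³ remain.
Put C5 (13 m³) in container 5; 7 m³ remain.
Put C6 (10 m³) in container 1; 0 m³ remain.
Put C7 (2 m³) in container 2; 2 m³ remain.
Put C8 (18 m³) in container 6; 2 m³ remain.
Put C9 (5 m³) in container 3; 2 m³ remain.
Put C10 (2 m³) in container 2; 0 m³ remain.
Put C11 (19 m³) in container 7; 1 m³ remain.
Put C12 (15 m³) in container 8; 5 m³ remain.
Put C13 (17 m³) in container 9; 3 m³ remain.
9 containers × 20 m³ = 180 m³; used 156 m³; unused 24 m³.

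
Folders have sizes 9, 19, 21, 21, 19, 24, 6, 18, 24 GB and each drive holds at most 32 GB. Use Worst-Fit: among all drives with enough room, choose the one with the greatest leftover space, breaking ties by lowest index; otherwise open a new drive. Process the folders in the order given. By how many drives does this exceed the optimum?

0

Worst-Fit: [9,19] [21] [21] [19,6] [24] [18] [24] → 7 drives.
7 folders exceed 16 GB (half the capacity), and no two of those can share a drive, so at least 7 drives are needed.
So 7 is already optimal.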